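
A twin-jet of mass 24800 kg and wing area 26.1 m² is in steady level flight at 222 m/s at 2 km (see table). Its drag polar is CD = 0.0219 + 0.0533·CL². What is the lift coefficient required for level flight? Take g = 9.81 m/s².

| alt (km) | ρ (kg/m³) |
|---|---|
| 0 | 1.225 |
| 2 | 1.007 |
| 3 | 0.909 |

At 2 km, from the table: ρ = 1.007 kg/m³.
In steady level flight, lift balances weight: W = mg = 24800 × 9.81 = 2.4329×10^5 N.
Dynamic pressure q = 0.5 × 1.007 × 222² = 24810 Pa.
Required CL = L/(qS) = 2.4329×10^5/(24810·26.1) = 0.3756.

CL = 0.376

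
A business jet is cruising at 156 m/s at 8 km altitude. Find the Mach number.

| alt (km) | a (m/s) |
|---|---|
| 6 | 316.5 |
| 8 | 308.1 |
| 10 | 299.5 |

M = 0.506

At 8 km, from the table: a = 308.1 m/s.
M = v/a = 156 / 308.1 = 0.506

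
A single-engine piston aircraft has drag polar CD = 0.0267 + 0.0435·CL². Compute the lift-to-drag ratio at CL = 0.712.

L/D = 14.6

CD = 0.0267 + 0.0435 × 0.712² = 0.04875
L/D = CL/CD = 0.712 / 0.04875 = 14.6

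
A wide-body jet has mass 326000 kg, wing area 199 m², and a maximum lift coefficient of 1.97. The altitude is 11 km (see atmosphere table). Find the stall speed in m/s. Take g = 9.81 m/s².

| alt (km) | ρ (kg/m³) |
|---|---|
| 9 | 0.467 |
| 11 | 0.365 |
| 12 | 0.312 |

At 11 km, from the table: ρ = 0.365 kg/m³.
At stall, lift equals weight: L = W = m·g = 326000 × 9.81 = 3.198×10^6 N.
From L = ½ρV²S·CL,max = W: V_stall = √(2W/(ρSCL,max)) = √(2·3.198×10^6/(0.365·199·1.97))
V_stall = √44700 = 211 m/s

V_stall = 211 m/s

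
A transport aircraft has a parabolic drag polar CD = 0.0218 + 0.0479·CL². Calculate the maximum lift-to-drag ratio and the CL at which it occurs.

(L/D)max = 15.5, at CL = 0.675

For CD = CD0 + K·CL², (L/D)max occurs at CL* = √(CD0/K) and equals 1/(2√(K·CD0)).
(L/D)max = 1/(2√(0.0479 × 0.0218)) = 1/(2 × 0.03231) = 15.5
CL* = √(0.0218/0.0479) = 0.675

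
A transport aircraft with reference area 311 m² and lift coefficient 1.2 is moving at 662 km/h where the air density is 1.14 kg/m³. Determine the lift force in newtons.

Convert speed: v = 662 km/h ÷ 3.6 = 183.9 m/s.
L = ½ρv²S·CL = ½ × 1.14 × 183.9² × 311 × 1.2 = 7.19×10^6 N ≈ 7190 kN

L = 7.19×10^6 N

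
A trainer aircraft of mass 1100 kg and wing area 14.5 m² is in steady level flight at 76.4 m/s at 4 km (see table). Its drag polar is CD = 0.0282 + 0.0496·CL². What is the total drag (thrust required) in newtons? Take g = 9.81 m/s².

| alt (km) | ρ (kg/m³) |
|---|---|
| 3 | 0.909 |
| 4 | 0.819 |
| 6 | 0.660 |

At 4 km, from the table: ρ = 0.819 kg/m³.
Level flight ⇒ L = W = m·g = 1100 × 9.81 = 10791 N.
Dynamic pressure q = 0.5 × 0.819 × 76.4² = 2390 Pa.
CL = W/(q·S) = 10791 / (2390 × 14.5) = 0.3114.
CD = 0.0282 + 0.0496 × 0.3114² = 0.03301.
D = q·S·CD = 2390 × 14.5 × 0.03301 = 1144 N

D = 1140 N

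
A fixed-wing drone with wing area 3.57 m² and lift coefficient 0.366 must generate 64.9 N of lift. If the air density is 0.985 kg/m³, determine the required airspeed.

v = 10 m/s

L = ½ρv²S·CL ⇒ v = √(2L/(ρ·S·CL))
v = √(2 × 64.9 / (0.985 × 3.57 × 0.366)) = √100.9 = 10 m/s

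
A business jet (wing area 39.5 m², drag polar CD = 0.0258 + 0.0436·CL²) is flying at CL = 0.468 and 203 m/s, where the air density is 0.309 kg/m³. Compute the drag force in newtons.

D = 8890 N

CD = 0.0258 + 0.0436 × 0.468² = 0.03535
D = ½ρv²S·CD = ½ × 0.309 × 203² × 39.5 × 0.03535 = 8890 N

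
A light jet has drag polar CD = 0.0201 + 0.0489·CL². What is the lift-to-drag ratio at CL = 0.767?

L/D = 15.7

CD = 0.0201 + 0.0489 × 0.767² = 0.04887
L/D = CL/CD = 0.767 / 0.04887 = 15.7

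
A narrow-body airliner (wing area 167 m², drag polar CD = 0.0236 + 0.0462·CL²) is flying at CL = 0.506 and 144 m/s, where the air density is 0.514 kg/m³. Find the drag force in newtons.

CD = 0.0236 + 0.0462 × 0.506² = 0.03543
D = ½ρv²S·CD = ½ × 0.514 × 144² × 167 × 0.03543 = 31500 N

D = 31500 N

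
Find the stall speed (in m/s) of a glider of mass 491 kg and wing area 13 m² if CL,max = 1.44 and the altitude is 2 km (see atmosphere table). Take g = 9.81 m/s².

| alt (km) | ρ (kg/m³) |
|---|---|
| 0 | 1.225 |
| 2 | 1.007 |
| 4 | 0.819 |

At 2 km, from the table: ρ = 1.007 kg/m³.
Stall occurs when L = W at CL,max. W = mg = 491 × 9.81 = 4817 N.
V_stall = √(2W/(ρ·S·CL,max)) = √(2 × 4817 / (1.007 × 13 × 1.44))
V_stall = √511 = 22.6 m/s

V_stall = 22.6 m/s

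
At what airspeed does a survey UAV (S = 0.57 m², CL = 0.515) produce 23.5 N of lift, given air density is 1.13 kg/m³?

v = 11.9 m/s

L = ½ρv²S·CL ⇒ v = √(2L/(ρ·S·CL))
v = √(2 × 23.5 / (1.13 × 0.57 × 0.515)) = √141.7 = 11.9 m/s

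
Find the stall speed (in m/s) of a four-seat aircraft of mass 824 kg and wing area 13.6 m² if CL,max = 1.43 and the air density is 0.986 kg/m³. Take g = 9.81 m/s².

V_stall = 29 m/s

Stall occurs when L = W at CL,max. W = mg = 824 × 9.81 = 8083 N.
V_stall = √(2W/(ρ·S·CL,max)) = √(2 × 8083 / (0.986 × 13.6 × 1.43))
V_stall = √843.1 = 29 m/s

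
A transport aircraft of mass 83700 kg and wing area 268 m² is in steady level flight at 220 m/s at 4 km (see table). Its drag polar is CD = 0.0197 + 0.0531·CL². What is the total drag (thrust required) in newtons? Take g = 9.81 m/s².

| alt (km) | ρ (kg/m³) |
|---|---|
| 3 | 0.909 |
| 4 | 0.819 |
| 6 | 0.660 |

D = 1.11×10^5 N

At 4 km, from the table: ρ = 0.819 kg/m³.
Weight W = mg = 83700 × 9.81 = 8.211×10^5 N; in level flight L = W.
q = ½ρv² = ½ × 0.819 × 220² = 19820 Pa.
CL = W/(q·S) = 8.211×10^5 / (19820 × 268) = 0.1546.
CD = 0.0197 + 0.0531 × 0.1546² = 0.02097.
D = q·S·CD = 19820 × 268 × 0.02097 = 1.114×10^5 N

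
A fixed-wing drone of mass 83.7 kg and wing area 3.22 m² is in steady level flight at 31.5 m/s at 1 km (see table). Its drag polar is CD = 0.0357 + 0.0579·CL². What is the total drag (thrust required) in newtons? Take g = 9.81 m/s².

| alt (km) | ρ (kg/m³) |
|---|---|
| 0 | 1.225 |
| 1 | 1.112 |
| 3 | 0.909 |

D = 85.4 N

At 1 km, from the table: ρ = 1.112 kg/m³.
Level flight ⇒ L = W = m·g = 83.7 × 9.81 = 821.1 N.
q = ½ρv² = ½ × 1.112 × 31.5² = 551.7 Pa.
CL = W/(q·S) = 821.1 / (551.7 × 3.22) = 0.4622.
CD = 0.0357 + 0.0579 × 0.4622² = 0.04807.
D = q·S·CD = 551.7 × 3.22 × 0.04807 = 85.39 N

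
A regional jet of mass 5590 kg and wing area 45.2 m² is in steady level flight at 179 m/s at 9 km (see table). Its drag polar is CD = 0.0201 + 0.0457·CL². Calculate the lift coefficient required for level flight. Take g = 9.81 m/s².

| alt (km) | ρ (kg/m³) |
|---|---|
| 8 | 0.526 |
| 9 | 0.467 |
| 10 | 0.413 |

At 9 km, from the table: ρ = 0.467 kg/m³.
Level flight ⇒ L = W = m·g = 5590 × 9.81 = 54838 N.
q = ½ρv² = ½ × 0.467 × 179² = 7482 Pa.
Required CL = L/(qS) = 54838/(7482·45.2) = 0.1622.

CL = 0.162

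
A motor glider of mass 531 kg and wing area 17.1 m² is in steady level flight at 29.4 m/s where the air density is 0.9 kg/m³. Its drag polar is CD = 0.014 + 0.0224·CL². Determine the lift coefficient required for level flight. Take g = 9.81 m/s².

CL = 0.783

Level flight ⇒ L = W = m·g = 531 × 9.81 = 5209.1 N.
q = ½ρv² = ½ × 0.9 × 29.4² = 389 Pa.
CL = 2W/(ρv²S) = 2×5209.1/(0.9×29.4²×17.1) = 0.7832.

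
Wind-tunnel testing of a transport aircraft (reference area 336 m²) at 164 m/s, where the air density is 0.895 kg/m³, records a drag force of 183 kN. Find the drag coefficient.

CD = 0.0453

From D = ½ρv²S·CD, rearranging gives CD = 2D/(ρv²S).
CD = 2 × 1.83×10^5 / (0.895 × 164² × 336) = 0.0453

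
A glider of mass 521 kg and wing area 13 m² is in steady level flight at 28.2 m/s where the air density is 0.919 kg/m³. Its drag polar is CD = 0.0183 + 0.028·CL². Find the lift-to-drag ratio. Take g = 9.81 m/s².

L/D = 21.2

Weight W = mg = 521 × 9.81 = 5111 N; in level flight L = W.
q = ½ρv² = ½ × 0.919 × 28.2² = 365.4 Pa.
Required CL = L/(qS) = 5111/(365.4·13) = 1.076.
CD = 0.0183 + 0.028 × 1.076² = 0.05071.
L/D = CL/CD = 1.076 / 0.05071 = 21.2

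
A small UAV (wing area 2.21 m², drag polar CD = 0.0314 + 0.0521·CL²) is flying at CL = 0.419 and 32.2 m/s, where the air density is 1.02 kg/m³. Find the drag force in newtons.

CD = 0.0314 + 0.0521 × 0.419² = 0.04055
D = ½ρv²S·CD = ½ × 1.02 × 32.2² × 2.21 × 0.04055 = 47.4 N

D = 47.4 N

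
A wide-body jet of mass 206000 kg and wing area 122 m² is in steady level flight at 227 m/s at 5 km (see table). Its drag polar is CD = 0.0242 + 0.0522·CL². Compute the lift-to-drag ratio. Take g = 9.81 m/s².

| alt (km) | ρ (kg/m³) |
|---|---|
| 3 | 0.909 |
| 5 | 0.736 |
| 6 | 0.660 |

At 5 km, from the table: ρ = 0.736 kg/m³.
Level flight ⇒ L = W = m·g = 206000 × 9.81 = 2.0209×10^6 N.
Dynamic pressure q = 0.5 × 0.736 × 227² = 18960 Pa.
CL = W/(q·S) = 2.0209×10^6 / (18960 × 122) = 0.8735.
CD = 0.0242 + 0.0522 × 0.8735² = 0.06403.
L/D = CL/CD = 0.8735 / 0.06403 = 13.6

L/D = 13.6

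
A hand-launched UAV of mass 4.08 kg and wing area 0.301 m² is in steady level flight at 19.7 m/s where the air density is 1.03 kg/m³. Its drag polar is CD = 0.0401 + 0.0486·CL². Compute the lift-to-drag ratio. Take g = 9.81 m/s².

In steady level flight, lift balances weight: W = mg = 4.08 × 9.81 = 40.025 N.
q = ½ρv² = ½ × 1.03 × 19.7² = 199.9 Pa.
Required CL = L/(qS) = 40.025/(199.9·0.301) = 0.6653.
CD = 0.0401 + 0.0486 × 0.6653² = 0.06161.
L/D = CL/CD = 0.6653 / 0.06161 = 10.8

L/D = 10.8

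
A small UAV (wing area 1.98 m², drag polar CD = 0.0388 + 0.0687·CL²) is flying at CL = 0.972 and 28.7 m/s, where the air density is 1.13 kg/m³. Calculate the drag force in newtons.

CD = 0.0388 + 0.0687 × 0.972² = 0.1037
D = ½ρv²S·CD = ½ × 1.13 × 28.7² × 1.98 × 0.1037 = 95.6 N

D = 95.6 N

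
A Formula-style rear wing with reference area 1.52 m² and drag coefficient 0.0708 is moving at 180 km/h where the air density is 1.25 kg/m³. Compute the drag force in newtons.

D = 168 N

Convert speed: v = 180 km/h ÷ 3.6 = 50 m/s.
D = ½ρv²S·CD = ½ × 1.25 × 50² × 1.52 × 0.0708 = 168 N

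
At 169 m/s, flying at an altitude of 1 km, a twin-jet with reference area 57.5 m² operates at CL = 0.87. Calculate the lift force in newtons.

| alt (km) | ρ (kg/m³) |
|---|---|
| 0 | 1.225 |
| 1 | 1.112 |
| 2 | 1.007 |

At 1 km, from the table: ρ = 1.112 kg/m³.
Dynamic pressure q = ½ρv² = ½ × 1.112 × 169² = 15880 Pa.
L = q·S·CL = 15880 × 57.5 × 0.87 = 7.94×10^5 N ≈ 794 kN

L = 7.94×10^5 N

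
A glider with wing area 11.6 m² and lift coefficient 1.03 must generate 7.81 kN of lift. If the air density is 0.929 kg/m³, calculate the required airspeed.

L = ½ρv²S·CL ⇒ v = √(2L/(ρ·S·CL))
v = √(2 × 7810 / (0.929 × 11.6 × 1.03)) = √1407 = 37.5 m/s

v = 37.5 m/s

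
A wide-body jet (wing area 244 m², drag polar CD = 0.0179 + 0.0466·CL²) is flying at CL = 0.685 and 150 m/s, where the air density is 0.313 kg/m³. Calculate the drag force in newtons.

CD = 0.0179 + 0.0466 × 0.685² = 0.03977
D = ½ρv²S·CD = ½ × 0.313 × 150² × 244 × 0.03977 = 34200 N

D = 34200 N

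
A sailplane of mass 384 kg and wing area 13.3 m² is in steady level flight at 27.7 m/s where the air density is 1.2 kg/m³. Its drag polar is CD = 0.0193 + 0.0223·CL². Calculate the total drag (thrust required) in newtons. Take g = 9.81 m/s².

D = 170 N

Weight W = mg = 384 × 9.81 = 3767 N; in level flight L = W.
Dynamic pressure q = 0.5 × 1.2 × 27.7² = 460.4 Pa.
Required CL = L/(qS) = 3767/(460.4·13.3) = 0.6152.
CD = 0.0193 + 0.0223 × 0.6152² = 0.02774.
D = q·S·CD = 460.4 × 13.3 × 0.02774 = 169.9 N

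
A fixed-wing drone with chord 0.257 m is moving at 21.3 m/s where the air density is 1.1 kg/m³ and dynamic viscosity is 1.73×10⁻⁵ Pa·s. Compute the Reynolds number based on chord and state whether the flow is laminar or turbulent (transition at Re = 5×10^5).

Re = 3.48×10^5 (laminar)

Re = ρ·v·c/μ = 1.1 × 21.3 × 0.257 / (1.73×10⁻⁵) = 3.48×10^5
Since 3.48×10^5 < 5×10^5, the flow is laminar.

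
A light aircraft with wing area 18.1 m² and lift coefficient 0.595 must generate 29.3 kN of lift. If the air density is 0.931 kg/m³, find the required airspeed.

L = ½ρv²S·CL ⇒ v = √(2L/(ρ·S·CL))
v = √(2 × 29300 / (0.931 × 18.1 × 0.595)) = √5845 = 76.4 m/s

v = 76.4 m/s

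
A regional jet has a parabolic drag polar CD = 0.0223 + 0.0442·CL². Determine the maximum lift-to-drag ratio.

(L/D)max = 15.9

For CD = CD0 + K·CL², (L/D)max occurs at CL* = √(CD0/K) and equals 1/(2√(K·CD0)).
(L/D)max = 1/(2√(0.0442 × 0.0223)) = 1/(2 × 0.0314) = 15.9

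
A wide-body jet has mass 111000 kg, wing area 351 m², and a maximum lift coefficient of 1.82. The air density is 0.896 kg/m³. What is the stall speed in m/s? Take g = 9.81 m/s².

Stall occurs when L = W at CL,max. W = mg = 111000 × 9.81 = 1.089×10^6 N.
From L = ½ρV²S·CL,max = W: V_stall = √(2W/(ρSCL,max)) = √(2·1.089×10^6/(0.896·351·1.82))
V_stall = √3805 = 61.7 m/s

V_stall = 61.7 m/s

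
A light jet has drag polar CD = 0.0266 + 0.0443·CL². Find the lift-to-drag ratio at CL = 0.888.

CD = 0.0266 + 0.0443 × 0.888² = 0.06153
L/D = CL/CD = 0.888 / 0.06153 = 14.4

L/D = 14.4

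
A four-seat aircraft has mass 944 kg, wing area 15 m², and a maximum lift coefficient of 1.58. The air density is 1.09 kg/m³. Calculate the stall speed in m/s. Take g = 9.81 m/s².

Stall occurs when L = W at CL,max. W = mg = 944 × 9.81 = 9261 N.
From L = ½ρV²S·CL,max = W: V_stall = √(2W/(ρSCL,max)) = √(2·9261/(1.09·15·1.58))
V_stall = √717 = 26.8 m/s

V_stall = 26.8 m/s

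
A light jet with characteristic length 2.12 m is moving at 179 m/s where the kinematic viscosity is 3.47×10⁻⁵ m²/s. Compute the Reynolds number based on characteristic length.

Re = 1.09×10^7

Re = v·c/ν = 179 × 2.12 / (3.47×10⁻⁵) = 1.09×10^7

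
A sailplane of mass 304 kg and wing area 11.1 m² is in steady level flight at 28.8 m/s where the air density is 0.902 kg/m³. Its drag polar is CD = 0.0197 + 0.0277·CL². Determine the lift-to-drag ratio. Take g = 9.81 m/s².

Weight W = mg = 304 × 9.81 = 2982.2 N; in level flight L = W.
q = ½ρv² = ½ × 0.902 × 28.8² = 374.1 Pa.
CL = 2W/(ρv²S) = 2×2982.2/(0.902×28.8²×11.1) = 0.7182.
CD = 0.0197 + 0.0277 × 0.7182² = 0.03399.
L/D = CL/CD = 0.7182 / 0.03399 = 21.1

L/D = 21.1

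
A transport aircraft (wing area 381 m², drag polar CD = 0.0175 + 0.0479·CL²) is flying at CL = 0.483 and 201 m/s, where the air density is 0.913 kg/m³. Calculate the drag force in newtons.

D = 2.01×10^5 N

CD = 0.0175 + 0.0479 × 0.483² = 0.02867
D = ½ρv²S·CD = ½ × 0.913 × 201² × 381 × 0.02867 = 2.01×10^5 N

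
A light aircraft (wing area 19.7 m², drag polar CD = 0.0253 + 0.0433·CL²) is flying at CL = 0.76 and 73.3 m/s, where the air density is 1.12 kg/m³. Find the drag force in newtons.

D = 2980 N

CD = 0.0253 + 0.0433 × 0.76² = 0.05031
D = ½ρv²S·CD = ½ × 1.12 × 73.3² × 19.7 × 0.05031 = 2980 N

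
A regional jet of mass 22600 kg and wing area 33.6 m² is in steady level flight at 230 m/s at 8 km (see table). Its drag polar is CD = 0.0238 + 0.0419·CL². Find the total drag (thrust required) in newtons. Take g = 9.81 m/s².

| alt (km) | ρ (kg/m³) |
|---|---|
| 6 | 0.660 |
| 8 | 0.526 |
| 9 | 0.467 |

D = 15500 N

At 8 km, from the table: ρ = 0.526 kg/m³.
In steady level flight, lift balances weight: W = mg = 22600 × 9.81 = 2.2171×10^5 N.
Dynamic pressure q = 0.5 × 0.526 × 230² = 13910 Pa.
Required CL = L/(qS) = 2.2171×10^5/(13910·33.6) = 0.4743.
CD = 0.0238 + 0.0419 × 0.4743² = 0.03322.
D = q·S·CD = 13910 × 33.6 × 0.03322 = 15530 N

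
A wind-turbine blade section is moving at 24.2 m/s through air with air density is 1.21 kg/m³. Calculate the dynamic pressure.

q = ½ρv² = ½ × 1.21 × 24.2² = 354 Pa

q = 354 Pa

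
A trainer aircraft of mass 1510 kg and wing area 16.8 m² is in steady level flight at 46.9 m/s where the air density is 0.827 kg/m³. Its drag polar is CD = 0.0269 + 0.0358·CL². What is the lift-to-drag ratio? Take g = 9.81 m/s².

In steady level flight, lift balances weight: W = mg = 1510 × 9.81 = 14813 N.
q = ½ρv² = ½ × 0.827 × 46.9² = 909.5 Pa.
Required CL = L/(qS) = 14813/(909.5·16.8) = 0.9694.
CD = 0.0269 + 0.0358 × 0.9694² = 0.06054.
L/D = CL/CD = 0.9694 / 0.06054 = 16

L/D = 16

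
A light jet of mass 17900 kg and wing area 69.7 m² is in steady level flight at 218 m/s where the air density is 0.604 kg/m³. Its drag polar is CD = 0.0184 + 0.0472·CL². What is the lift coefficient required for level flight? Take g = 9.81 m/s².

CL = 0.176

Level flight ⇒ L = W = m·g = 17900 × 9.81 = 1.756×10^5 N.
Dynamic pressure q = 0.5 × 0.604 × 218² = 14350 Pa.
CL = W/(q·S) = 1.756×10^5 / (14350 × 69.7) = 0.1755.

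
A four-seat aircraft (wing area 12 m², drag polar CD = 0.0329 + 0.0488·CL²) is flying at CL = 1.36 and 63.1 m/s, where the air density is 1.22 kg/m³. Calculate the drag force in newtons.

CD = 0.0329 + 0.0488 × 1.36² = 0.1232
D = ½ρv²S·CD = ½ × 1.22 × 63.1² × 12 × 0.1232 = 3590 N

D = 3590 N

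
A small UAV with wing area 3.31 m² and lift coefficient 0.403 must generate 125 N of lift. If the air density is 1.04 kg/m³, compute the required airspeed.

v = 13.4 m/s

L = ½ρv²S·CL ⇒ v = √(2L/(ρ·S·CL))
v = √(2 × 125 / (1.04 × 3.31 × 0.403)) = √180.2 = 13.4 m/s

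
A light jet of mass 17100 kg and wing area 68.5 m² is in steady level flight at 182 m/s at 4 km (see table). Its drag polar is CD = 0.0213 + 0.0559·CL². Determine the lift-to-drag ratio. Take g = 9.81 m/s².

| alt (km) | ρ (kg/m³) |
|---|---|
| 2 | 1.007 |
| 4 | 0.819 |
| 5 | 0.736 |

At 4 km, from the table: ρ = 0.819 kg/m³.
Weight W = mg = 17100 × 9.81 = 1.6775×10^5 N; in level flight L = W.
q = ½ρv² = ½ × 0.819 × 182² = 13560 Pa.
CL = W/(q·S) = 1.6775×10^5 / (13560 × 68.5) = 0.1805.
CD = 0.0213 + 0.0559 × 0.1805² = 0.02312.
L/D = CL/CD = 0.1805 / 0.02312 = 7.81

L/D = 7.81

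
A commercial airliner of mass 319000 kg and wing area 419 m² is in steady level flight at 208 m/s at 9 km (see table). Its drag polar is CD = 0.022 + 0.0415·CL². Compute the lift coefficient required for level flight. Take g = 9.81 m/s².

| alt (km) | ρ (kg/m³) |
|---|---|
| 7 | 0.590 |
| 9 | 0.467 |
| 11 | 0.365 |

At 9 km, from the table: ρ = 0.467 kg/m³.
Weight W = mg = 319000 × 9.81 = 3.1294×10^6 N; in level flight L = W.
q = ½ρv² = ½ × 0.467 × 208² = 10100 Pa.
CL = 2W/(ρv²S) = 2×3.1294×10^6/(0.467×208²×419) = 0.7393.

CL = 0.739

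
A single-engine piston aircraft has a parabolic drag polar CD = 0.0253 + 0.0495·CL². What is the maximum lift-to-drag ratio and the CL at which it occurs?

For CD = CD0 + K·CL², (L/D)max occurs at CL* = √(CD0/K) and equals 1/(2√(K·CD0)).
(L/D)max = 1/(2√(0.0495 × 0.0253)) = 1/(2 × 0.03539) = 14.1
CL* = √(0.0253/0.0495) = 0.715

(L/D)max = 14.1, at CL = 0.715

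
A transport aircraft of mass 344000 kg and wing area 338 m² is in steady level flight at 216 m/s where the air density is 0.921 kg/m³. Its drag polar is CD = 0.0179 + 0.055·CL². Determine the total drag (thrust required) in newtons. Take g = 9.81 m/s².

Level flight ⇒ L = W = m·g = 344000 × 9.81 = 3.3746×10^6 N.
Dynamic pressure q = 0.5 × 0.921 × 216² = 21490 Pa.
Required CL = L/(qS) = 3.3746×10^6/(21490·338) = 0.4647.
CD = 0.0179 + 0.055 × 0.4647² = 0.02978.
D = q·S·CD = 21490 × 338 × 0.02978 = 2.162×10^5 N

D = 2.16×10^5 N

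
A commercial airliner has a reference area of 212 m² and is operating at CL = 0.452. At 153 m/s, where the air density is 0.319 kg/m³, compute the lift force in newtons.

L = ½ρv²S·CL = ½ × 0.319 × 153² × 212 × 0.452 = 3.58×10^5 N ≈ 358 kN

L = 3.58×10^5 N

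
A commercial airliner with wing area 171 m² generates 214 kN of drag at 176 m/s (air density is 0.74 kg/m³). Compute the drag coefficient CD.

From D = ½ρv²S·CD, rearranging gives CD = 2D/(ρv²S).
CD = 2 × 2.14×10^5 / (0.74 × 176² × 171) = 0.109

CD = 0.109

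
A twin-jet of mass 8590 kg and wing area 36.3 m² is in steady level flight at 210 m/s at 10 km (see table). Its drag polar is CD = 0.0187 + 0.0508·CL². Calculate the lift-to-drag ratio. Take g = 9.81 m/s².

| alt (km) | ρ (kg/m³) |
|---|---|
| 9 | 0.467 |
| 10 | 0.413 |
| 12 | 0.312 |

L/D = 11.6

At 10 km, from the table: ρ = 0.413 kg/m³.
In steady level flight, lift balances weight: W = mg = 8590 × 9.81 = 84268 N.
q = ½ρv² = ½ × 0.413 × 210² = 9107 Pa.
CL = W/(q·S) = 84268 / (9107 × 36.3) = 0.2549.
CD = 0.0187 + 0.0508 × 0.2549² = 0.022.
L/D = CL/CD = 0.2549 / 0.022 = 11.6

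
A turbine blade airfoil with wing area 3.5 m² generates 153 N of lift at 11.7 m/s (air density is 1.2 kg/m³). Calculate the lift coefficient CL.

From L = ½ρv²S·CL, rearranging gives CL = 2L/(ρv²S).
CL = 2 × 153 / (1.2 × 11.7² × 3.5) = 0.532

CL = 0.532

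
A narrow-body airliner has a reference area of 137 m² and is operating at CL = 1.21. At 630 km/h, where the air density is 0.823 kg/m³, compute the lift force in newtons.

L = 2.09×10^6 N

Convert speed: v = 630 km/h ÷ 3.6 = 175 m/s.
Dynamic pressure q = ½ρv² = ½ × 0.823 × 175² = 12600 Pa.
L = q·S·CL = 12600 × 137 × 1.21 = 2.09×10^6 N ≈ 2090 kN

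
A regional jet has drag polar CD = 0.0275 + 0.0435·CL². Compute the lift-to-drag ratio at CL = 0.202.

CD = 0.0275 + 0.0435 × 0.202² = 0.02927
L/D = CL/CD = 0.202 / 0.02927 = 6.9

L/D = 6.9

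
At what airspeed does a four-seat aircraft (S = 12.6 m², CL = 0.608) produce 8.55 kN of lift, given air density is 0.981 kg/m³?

L = ½ρv²S·CL ⇒ v = √(2L/(ρ·S·CL))
v = √(2 × 8550 / (0.981 × 12.6 × 0.608)) = √2275 = 47.7 m/s

v = 47.7 m/s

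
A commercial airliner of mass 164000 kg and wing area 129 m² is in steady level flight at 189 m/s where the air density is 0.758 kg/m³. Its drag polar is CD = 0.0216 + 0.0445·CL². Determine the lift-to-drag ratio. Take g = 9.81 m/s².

In steady level flight, lift balances weight: W = mg = 164000 × 9.81 = 1.6088×10^6 N.
q = ½ρv² = ½ × 0.758 × 189² = 13540 Pa.
Required CL = L/(qS) = 1.6088×10^6/(13540·129) = 0.9212.
CD = 0.0216 + 0.0445 × 0.9212² = 0.05936.
L/D = CL/CD = 0.9212 / 0.05936 = 15.5

L/D = 15.5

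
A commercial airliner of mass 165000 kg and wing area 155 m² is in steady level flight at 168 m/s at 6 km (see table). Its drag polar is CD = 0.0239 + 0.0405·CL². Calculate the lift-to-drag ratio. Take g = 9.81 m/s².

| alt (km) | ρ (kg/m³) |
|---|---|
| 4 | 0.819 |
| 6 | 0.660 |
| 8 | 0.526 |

L/D = 15

At 6 km, from the table: ρ = 0.660 kg/m³.
Weight W = mg = 165000 × 9.81 = 1.6186×10^6 N; in level flight L = W.
q = ½ρv² = ½ × 0.66 × 168² = 9314 Pa.
CL = 2W/(ρv²S) = 2×1.6186×10^6/(0.66×168²×155) = 1.121.
CD = 0.0239 + 0.0405 × 1.121² = 0.07481.
L/D = CL/CD = 1.121 / 0.07481 = 15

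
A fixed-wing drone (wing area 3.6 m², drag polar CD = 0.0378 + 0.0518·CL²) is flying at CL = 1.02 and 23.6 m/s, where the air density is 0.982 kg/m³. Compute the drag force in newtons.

CD = 0.0378 + 0.0518 × 1.02² = 0.09169
D = ½ρv²S·CD = ½ × 0.982 × 23.6² × 3.6 × 0.09169 = 90.3 N

D = 90.3 N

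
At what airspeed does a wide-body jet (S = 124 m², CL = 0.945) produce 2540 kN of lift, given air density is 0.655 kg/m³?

v = 257 m/s

L = ½ρv²S·CL ⇒ v = √(2L/(ρ·S·CL))
v = √(2 × 2.54×10^6 / (0.655 × 124 × 0.945)) = √66190 = 257 m/s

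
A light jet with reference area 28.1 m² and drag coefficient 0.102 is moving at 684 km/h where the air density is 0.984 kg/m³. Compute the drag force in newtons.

D = 50900 N

Convert speed: v = 684 km/h ÷ 3.6 = 190 m/s.
Dynamic pressure q = ½ρv² = ½ × 0.984 × 190² = 17760 Pa.
D = q·S·CD = 17760 × 28.1 × 0.102 = 50900 N ≈ 50.9 kN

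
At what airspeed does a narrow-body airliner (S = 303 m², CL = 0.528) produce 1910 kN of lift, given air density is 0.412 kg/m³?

L = ½ρv²S·CL ⇒ v = √(2L/(ρ·S·CL))
v = √(2 × 1.91×10^6 / (0.412 × 303 × 0.528)) = √57950 = 241 m/s

v = 241 m/s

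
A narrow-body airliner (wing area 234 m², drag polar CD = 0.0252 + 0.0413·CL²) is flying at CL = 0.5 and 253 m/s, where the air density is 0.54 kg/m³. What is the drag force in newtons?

D = 1.44×10^5 N

CD = 0.0252 + 0.0413 × 0.5² = 0.03553
D = ½ρv²S·CD = ½ × 0.54 × 253² × 234 × 0.03553 = 1.44×10^5 N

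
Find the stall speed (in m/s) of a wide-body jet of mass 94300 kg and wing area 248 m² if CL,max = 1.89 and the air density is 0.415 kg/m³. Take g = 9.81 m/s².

V_stall = 97.5 m/s

At stall, lift equals weight: L = W = m·g = 94300 × 9.81 = 9.251×10^5 N.
From L = ½ρV²S·CL,max = W: V_stall = √(2W/(ρSCL,max)) = √(2·9.251×10^5/(0.415·248·1.89))
V_stall = √9512 = 97.5 m/s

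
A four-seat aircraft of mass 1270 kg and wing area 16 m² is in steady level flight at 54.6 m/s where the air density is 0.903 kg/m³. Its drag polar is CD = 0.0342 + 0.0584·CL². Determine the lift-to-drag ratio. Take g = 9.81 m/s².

L/D = 10.8

Weight W = mg = 1270 × 9.81 = 12459 N; in level flight L = W.
Dynamic pressure q = 0.5 × 0.903 × 54.6² = 1346 Pa.
Required CL = L/(qS) = 12459/(1346·16) = 0.5785.
CD = 0.0342 + 0.0584 × 0.5785² = 0.05374.
L/D = CL/CD = 0.5785 / 0.05374 = 10.8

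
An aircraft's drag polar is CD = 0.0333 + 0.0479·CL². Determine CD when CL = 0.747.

CD = 0.0333 + 0.0479 × 0.747² = 0.0333 + 0.02673 = 0.06

CD = 0.06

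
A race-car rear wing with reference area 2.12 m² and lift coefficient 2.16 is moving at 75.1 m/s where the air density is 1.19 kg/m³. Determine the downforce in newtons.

L = 15400 N

L = ½ρv²S·CL = ½ × 1.19 × 75.1² × 2.12 × 2.16 = 15400 N ≈ 15.4 kN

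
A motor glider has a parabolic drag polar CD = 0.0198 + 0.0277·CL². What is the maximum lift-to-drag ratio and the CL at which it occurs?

(L/D)max = 21.3, at CL = 0.845

For CD = CD0 + K·CL², (L/D)max occurs at CL* = √(CD0/K) and equals 1/(2√(K·CD0)).
(L/D)max = 1/(2√(0.0277 × 0.0198)) = 1/(2 × 0.02342) = 21.3
CL* = √(0.0198/0.0277) = 0.845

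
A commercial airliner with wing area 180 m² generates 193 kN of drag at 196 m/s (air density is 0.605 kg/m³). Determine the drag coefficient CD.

From D = ½ρv²S·CD, rearranging gives CD = 2D/(ρv²S).
CD = 2 × 1.93×10^5 / (0.605 × 196² × 180) = 0.0923

CD = 0.0923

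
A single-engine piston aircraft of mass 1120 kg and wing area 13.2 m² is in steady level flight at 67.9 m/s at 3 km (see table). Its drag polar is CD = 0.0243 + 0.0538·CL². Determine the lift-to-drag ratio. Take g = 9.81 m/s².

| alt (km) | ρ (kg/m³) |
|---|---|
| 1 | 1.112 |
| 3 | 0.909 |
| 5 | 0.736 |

At 3 km, from the table: ρ = 0.909 kg/m³.
Weight W = mg = 1120 × 9.81 = 10987 N; in level flight L = W.
q = ½ρv² = ½ × 0.909 × 67.9² = 2095 Pa.
Required CL = L/(qS) = 10987/(2095·13.2) = 0.3972.
CD = 0.0243 + 0.0538 × 0.3972² = 0.03279.
L/D = CL/CD = 0.3972 / 0.03279 = 12.1

L/D = 12.1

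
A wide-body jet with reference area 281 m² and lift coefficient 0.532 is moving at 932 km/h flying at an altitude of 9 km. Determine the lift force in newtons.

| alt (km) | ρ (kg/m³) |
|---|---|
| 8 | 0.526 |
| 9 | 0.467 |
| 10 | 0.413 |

At 9 km, from the table: ρ = 0.467 kg/m³.
Convert speed: v = 932 km/h ÷ 3.6 = 258.9 m/s.
L = ½ρv²S·CL = ½ × 0.467 × 258.9² × 281 × 0.532 = 2.34×10^6 N ≈ 2340 kN

L = 2.34×10^6 N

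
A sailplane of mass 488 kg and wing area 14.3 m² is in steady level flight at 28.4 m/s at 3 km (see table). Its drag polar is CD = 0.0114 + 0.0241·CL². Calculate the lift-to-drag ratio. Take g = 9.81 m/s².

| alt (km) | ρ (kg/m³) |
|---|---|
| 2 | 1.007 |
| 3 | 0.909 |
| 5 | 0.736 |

L/D = 29

At 3 km, from the table: ρ = 0.909 kg/m³.
Level flight ⇒ L = W = m·g = 488 × 9.81 = 4787.3 N.
q = ½ρv² = ½ × 0.909 × 28.4² = 366.6 Pa.
Required CL = L/(qS) = 4787.3/(366.6·14.3) = 0.9132.
CD = 0.0114 + 0.0241 × 0.9132² = 0.0315.
L/D = CL/CD = 0.9132 / 0.0315 = 29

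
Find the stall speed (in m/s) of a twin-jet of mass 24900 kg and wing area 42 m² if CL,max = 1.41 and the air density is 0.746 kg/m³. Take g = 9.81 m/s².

At stall, lift equals weight: L = W = m·g = 24900 × 9.81 = 2.443×10^5 N.
From L = ½ρV²S·CL,max = W: V_stall = √(2W/(ρSCL,max)) = √(2·2.443×10^5/(0.746·42·1.41))
V_stall = √11060 = 105 m/s

V_stall = 105 m/s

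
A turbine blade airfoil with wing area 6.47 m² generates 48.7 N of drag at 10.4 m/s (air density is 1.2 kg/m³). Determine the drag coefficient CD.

From D = ½ρv²S·CD, rearranging gives CD = 2D/(ρv²S).
CD = 2 × 48.7 / (1.2 × 10.4² × 6.47) = 0.116

CD = 0.116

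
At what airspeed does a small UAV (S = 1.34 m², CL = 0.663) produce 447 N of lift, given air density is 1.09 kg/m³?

v = 30.4 m/s

L = ½ρv²S·CL ⇒ v = √(2L/(ρ·S·CL))
v = √(2 × 447 / (1.09 × 1.34 × 0.663)) = √923.2 = 30.4 m/s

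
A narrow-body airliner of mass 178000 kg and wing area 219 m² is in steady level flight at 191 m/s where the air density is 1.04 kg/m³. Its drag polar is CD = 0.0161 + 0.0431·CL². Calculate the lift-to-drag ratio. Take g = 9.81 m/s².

Level flight ⇒ L = W = m·g = 178000 × 9.81 = 1.7462×10^6 N.
q = ½ρv² = ½ × 1.04 × 191² = 18970 Pa.
CL = 2W/(ρv²S) = 2×1.7462×10^6/(1.04×191²×219) = 0.4203.
CD = 0.0161 + 0.0431 × 0.4203² = 0.02371.
L/D = CL/CD = 0.4203 / 0.02371 = 17.7

L/D = 17.7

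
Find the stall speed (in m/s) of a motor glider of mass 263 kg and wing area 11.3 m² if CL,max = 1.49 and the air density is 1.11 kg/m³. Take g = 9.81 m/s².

At stall, lift equals weight: L = W = m·g = 263 × 9.81 = 2580 N.
V_stall = √(2W/(ρ·S·CL,max)) = √(2 × 2580 / (1.11 × 11.3 × 1.49))
V_stall = √276.1 = 16.6 m/s

V_stall = 16.6 m/s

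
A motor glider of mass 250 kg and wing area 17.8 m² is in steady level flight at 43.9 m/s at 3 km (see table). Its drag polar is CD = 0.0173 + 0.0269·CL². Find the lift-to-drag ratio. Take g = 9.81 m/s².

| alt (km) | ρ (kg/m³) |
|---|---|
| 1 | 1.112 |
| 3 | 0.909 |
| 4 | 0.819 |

L/D = 8.76

At 3 km, from the table: ρ = 0.909 kg/m³.
In steady level flight, lift balances weight: W = mg = 250 × 9.81 = 2452.5 N.
Dynamic pressure q = 0.5 × 0.909 × 43.9² = 875.9 Pa.
CL = 2W/(ρv²S) = 2×2452.5/(0.909×43.9²×17.8) = 0.1573.
CD = 0.0173 + 0.0269 × 0.1573² = 0.01797.
L/D = CL/CD = 0.1573 / 0.01797 = 8.76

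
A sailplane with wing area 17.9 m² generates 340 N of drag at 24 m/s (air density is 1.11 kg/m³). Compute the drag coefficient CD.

CD = 0.0594

From D = ½ρv²S·CD, rearranging gives CD = 2D/(ρv²S).
CD = 2 × 340 / (1.11 × 24² × 17.9) = 0.0594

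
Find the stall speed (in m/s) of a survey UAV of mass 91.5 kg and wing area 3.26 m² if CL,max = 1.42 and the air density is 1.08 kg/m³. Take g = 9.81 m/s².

V_stall = 18.9 m/s

At stall, lift equals weight: L = W = m·g = 91.5 × 9.81 = 897.6 N.
V_stall = √(2W/(ρ·S·CL,max)) = √(2 × 897.6 / (1.08 × 3.26 × 1.42))
V_stall = √359.1 = 18.9 m/s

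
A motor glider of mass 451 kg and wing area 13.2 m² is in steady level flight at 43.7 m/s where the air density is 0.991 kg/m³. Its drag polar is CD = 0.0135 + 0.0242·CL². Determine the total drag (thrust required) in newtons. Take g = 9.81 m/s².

In steady level flight, lift balances weight: W = mg = 451 × 9.81 = 4424.3 N.
Dynamic pressure q = 0.5 × 0.991 × 43.7² = 946.3 Pa.
CL = 2W/(ρv²S) = 2×4424.3/(0.991×43.7²×13.2) = 0.3542.
CD = 0.0135 + 0.0242 × 0.3542² = 0.01654.
D = q·S·CD = 946.3 × 13.2 × 0.01654 = 206.5 N

D = 207 N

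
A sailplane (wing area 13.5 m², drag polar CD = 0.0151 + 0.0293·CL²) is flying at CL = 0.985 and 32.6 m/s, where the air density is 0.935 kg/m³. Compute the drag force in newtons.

D = 292 N

CD = 0.0151 + 0.0293 × 0.985² = 0.04353
D = ½ρv²S·CD = ½ × 0.935 × 32.6² × 13.5 × 0.04353 = 292 N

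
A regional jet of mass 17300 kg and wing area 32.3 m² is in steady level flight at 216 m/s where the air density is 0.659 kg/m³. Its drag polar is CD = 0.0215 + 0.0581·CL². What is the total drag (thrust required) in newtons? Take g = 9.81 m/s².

D = 14000 N

Level flight ⇒ L = W = m·g = 17300 × 9.81 = 1.6971×10^5 N.
q = ½ρv² = ½ × 0.659 × 216² = 15370 Pa.
Required CL = L/(qS) = 1.6971×10^5/(15370·32.3) = 0.3418.
CD = 0.0215 + 0.0581 × 0.3418² = 0.02829.
D = q·S·CD = 15370 × 32.3 × 0.02829 = 14050 N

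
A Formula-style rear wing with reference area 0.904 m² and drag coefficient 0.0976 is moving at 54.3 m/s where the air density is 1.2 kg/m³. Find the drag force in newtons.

Dynamic pressure q = ½ρv² = ½ × 1.2 × 54.3² = 1769 Pa.
D = q·S·CD = 1769 × 0.904 × 0.0976 = 156 N

D = 156 N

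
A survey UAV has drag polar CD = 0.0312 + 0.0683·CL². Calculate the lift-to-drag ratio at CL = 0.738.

CD = 0.0312 + 0.0683 × 0.738² = 0.0684
L/D = CL/CD = 0.738 / 0.0684 = 10.8

L/D = 10.8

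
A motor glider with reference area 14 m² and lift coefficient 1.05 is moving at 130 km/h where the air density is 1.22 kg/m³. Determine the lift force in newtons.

Convert speed: v = 130 km/h ÷ 3.6 = 36.11 m/s.
L = ½ρv²S·CL = ½ × 1.22 × 36.11² × 14 × 1.05 = 11700 N ≈ 11.7 kN

L = 11700 N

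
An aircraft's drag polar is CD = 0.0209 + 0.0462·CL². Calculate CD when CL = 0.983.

CD = 0.0655

CD = 0.0209 + 0.0462 × 0.983² = 0.0209 + 0.04464 = 0.0655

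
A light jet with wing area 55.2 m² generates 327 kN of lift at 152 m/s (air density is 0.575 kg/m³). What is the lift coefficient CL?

From L = ½ρv²S·CL, rearranging gives CL = 2L/(ρv²S).
CL = 2 × 3.27×10^5 / (0.575 × 152² × 55.2) = 0.892

CL = 0.892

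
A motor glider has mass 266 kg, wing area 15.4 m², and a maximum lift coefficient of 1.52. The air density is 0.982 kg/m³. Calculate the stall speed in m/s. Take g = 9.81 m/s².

V_stall = 15.1 m/s

At stall, lift equals weight: L = W = m·g = 266 × 9.81 = 2609 N.
V_stall = √(2W/(ρ·S·CL,max)) = √(2 × 2609 / (0.982 × 15.4 × 1.52))
V_stall = √227 = 15.1 m/s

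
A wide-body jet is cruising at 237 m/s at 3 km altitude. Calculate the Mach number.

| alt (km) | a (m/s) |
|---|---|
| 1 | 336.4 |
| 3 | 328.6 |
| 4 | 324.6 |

At 3 km, from the table: a = 328.6 m/s.
M = v/a = 237 / 328.6 = 0.721

M = 0.721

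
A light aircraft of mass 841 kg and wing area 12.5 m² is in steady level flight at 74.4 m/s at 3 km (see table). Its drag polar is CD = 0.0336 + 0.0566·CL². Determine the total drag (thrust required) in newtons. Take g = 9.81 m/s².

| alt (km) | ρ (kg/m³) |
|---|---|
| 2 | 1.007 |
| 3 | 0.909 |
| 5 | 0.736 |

D = 1180 N

At 3 km, from the table: ρ = 0.909 kg/m³.
In steady level flight, lift balances weight: W = mg = 841 × 9.81 = 8250.2 N.
Dynamic pressure q = 0.5 × 0.909 × 74.4² = 2516 Pa.
CL = W/(q·S) = 8250.2 / (2516 × 12.5) = 0.2623.
CD = 0.0336 + 0.0566 × 0.2623² = 0.0375.
D = q·S·CD = 2516 × 12.5 × 0.0375 = 1179 N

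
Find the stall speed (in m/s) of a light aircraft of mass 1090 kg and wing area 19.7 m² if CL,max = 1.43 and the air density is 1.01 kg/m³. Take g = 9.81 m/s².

V_stall = 27.4 m/s

At stall, lift equals weight: L = W = m·g = 1090 × 9.81 = 10690 N.
V_stall = √(2W/(ρ·S·CL,max)) = √(2 × 10690 / (1.01 × 19.7 × 1.43))
V_stall = √751.6 = 27.4 m/s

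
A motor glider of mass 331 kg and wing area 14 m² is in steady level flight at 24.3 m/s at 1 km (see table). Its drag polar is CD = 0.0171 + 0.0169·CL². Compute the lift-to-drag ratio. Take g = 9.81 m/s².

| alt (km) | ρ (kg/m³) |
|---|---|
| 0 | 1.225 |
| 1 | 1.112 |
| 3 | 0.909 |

At 1 km, from the table: ρ = 1.112 kg/m³.
Weight W = mg = 331 × 9.81 = 3247.1 N; in level flight L = W.
Dynamic pressure q = 0.5 × 1.112 × 24.3² = 328.3 Pa.
Required CL = L/(qS) = 3247.1/(328.3·14) = 0.7065.
CD = 0.0171 + 0.0169 × 0.7065² = 0.02553.
L/D = CL/CD = 0.7065 / 0.02553 = 27.7

L/D = 27.7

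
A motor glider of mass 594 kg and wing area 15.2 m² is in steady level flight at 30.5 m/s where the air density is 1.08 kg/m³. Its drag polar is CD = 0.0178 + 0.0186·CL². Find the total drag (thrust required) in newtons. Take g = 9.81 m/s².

In steady level flight, lift balances weight: W = mg = 594 × 9.81 = 5827.1 N.
q = ½ρv² = ½ × 1.08 × 30.5² = 502.3 Pa.
CL = W/(q·S) = 5827.1 / (502.3 × 15.2) = 0.7632.
CD = 0.0178 + 0.0186 × 0.7632² = 0.02863.
D = q·S·CD = 502.3 × 15.2 × 0.02863 = 218.6 N

D = 219 N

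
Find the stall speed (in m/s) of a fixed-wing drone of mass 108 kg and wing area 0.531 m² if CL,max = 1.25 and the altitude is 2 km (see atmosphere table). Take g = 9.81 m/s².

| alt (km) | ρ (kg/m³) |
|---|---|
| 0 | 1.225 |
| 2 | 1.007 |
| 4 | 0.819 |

V_stall = 56.3 m/s

At 2 km, from the table: ρ = 1.007 kg/m³.
Weight W = mg = 108 × 9.81 = 1059 N.
V_stall = √(2W/(ρ·S·CL,max)) = √(2 × 1059 / (1.007 × 0.531 × 1.25))
V_stall = √3170 = 56.3 m/s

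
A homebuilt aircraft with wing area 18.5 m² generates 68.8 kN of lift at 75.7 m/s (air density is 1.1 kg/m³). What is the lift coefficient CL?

CL = 1.18

From L = ½ρv²S·CL, rearranging gives CL = 2L/(ρv²S).
CL = 2 × 68800 / (1.1 × 75.7² × 18.5) = 1.18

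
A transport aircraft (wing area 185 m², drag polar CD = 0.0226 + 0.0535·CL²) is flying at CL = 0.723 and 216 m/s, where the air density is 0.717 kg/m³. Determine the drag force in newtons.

D = 1.56×10^5 N

CD = 0.0226 + 0.0535 × 0.723² = 0.05057
D = ½ρv²S·CD = ½ × 0.717 × 216² × 185 × 0.05057 = 1.56×10^5 N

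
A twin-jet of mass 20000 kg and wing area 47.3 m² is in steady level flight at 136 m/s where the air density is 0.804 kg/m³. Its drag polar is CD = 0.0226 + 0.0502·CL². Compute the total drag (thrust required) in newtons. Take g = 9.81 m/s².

Weight W = mg = 20000 × 9.81 = 1.962×10^5 N; in level flight L = W.
Dynamic pressure q = 0.5 × 0.804 × 136² = 7435 Pa.
CL = W/(q·S) = 1.962×10^5 / (7435 × 47.3) = 0.5579.
CD = 0.0226 + 0.0502 × 0.5579² = 0.03822.
D = q·S·CD = 7435 × 47.3 × 0.03822 = 13440 N

D = 13400 N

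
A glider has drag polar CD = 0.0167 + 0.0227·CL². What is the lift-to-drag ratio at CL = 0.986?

CD = 0.0167 + 0.0227 × 0.986² = 0.03877
L/D = CL/CD = 0.986 / 0.03877 = 25.4

L/D = 25.4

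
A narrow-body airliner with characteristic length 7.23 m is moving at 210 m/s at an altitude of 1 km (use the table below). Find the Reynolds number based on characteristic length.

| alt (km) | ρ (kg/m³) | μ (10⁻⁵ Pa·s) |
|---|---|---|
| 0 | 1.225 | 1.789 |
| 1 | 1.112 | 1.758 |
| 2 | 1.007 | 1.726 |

At 1 km, from the table: ρ = 1.112 kg/m³, μ = 1.758×10⁻⁵ Pa·s.
Re = ρ·v·c/μ = 1.112 × 210 × 7.23 / (1.758×10⁻⁵) = 9.6×10^7

Re = 9.6×10^7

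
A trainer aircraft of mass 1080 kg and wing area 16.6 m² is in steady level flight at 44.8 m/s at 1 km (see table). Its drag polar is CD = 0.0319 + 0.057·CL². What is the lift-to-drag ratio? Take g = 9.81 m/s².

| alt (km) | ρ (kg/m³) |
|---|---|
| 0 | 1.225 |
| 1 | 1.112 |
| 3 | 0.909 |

L/D = 11.3

At 1 km, from the table: ρ = 1.112 kg/m³.
In steady level flight, lift balances weight: W = mg = 1080 × 9.81 = 10595 N.
q = ½ρv² = ½ × 1.112 × 44.8² = 1116 Pa.
CL = 2W/(ρv²S) = 2×10595/(1.112×44.8²×16.6) = 0.5719.
CD = 0.0319 + 0.057 × 0.5719² = 0.05055.
L/D = CL/CD = 0.5719 / 0.05055 = 11.3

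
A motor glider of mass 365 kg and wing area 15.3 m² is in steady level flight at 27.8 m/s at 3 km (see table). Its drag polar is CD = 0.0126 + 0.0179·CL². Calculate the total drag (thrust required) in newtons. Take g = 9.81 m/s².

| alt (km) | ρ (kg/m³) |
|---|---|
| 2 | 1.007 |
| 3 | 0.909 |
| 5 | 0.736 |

D = 110 N

At 3 km, from the table: ρ = 0.909 kg/m³.
Weight W = mg = 365 × 9.81 = 3580.7 N; in level flight L = W.
q = ½ρv² = ½ × 0.909 × 27.8² = 351.3 Pa.
CL = W/(q·S) = 3580.7 / (351.3 × 15.3) = 0.6663.
CD = 0.0126 + 0.0179 × 0.6663² = 0.02055.
D = q·S·CD = 351.3 × 15.3 × 0.02055 = 110.4 N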